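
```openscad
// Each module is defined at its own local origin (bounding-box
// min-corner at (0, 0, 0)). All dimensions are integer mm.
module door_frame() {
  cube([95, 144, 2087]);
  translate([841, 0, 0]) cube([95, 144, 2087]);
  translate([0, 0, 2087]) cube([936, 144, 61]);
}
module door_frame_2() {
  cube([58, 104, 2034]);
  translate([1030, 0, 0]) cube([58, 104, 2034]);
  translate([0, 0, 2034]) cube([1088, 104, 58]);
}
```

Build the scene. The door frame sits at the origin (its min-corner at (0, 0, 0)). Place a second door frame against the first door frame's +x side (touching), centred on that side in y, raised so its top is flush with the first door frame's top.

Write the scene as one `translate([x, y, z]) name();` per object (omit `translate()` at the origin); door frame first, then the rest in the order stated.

door_frame();
translate([936, 20, 56]) door_frame_2();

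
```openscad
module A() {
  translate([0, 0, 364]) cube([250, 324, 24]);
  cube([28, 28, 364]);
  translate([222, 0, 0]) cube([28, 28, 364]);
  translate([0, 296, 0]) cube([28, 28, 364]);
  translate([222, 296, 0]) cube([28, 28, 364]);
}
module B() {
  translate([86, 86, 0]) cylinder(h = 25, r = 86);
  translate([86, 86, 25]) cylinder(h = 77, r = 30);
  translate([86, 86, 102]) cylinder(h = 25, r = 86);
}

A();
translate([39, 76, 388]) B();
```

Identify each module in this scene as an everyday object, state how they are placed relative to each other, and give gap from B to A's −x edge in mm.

The spool's min-x is at 39; the stool's min-x is 0; gap = 39 mm.

A is a stool. B is a spool. The spool is on top of the stool, centred. The gap from the spool to the stool's −x edge is 39 mm.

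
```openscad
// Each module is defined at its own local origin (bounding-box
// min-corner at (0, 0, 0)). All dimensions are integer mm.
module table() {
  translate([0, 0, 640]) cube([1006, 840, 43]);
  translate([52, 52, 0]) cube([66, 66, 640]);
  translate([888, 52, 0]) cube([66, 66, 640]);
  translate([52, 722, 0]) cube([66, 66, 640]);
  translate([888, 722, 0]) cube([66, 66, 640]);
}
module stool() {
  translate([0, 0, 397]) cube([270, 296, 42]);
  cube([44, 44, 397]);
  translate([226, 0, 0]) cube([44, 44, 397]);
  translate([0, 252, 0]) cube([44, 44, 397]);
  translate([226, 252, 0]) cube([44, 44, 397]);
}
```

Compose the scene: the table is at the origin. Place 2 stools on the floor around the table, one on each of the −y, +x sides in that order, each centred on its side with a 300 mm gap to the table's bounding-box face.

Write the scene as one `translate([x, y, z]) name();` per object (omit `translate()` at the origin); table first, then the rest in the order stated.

table();
translate([368, -596, 0]) stool();
translate([1306, 272, 0]) stool();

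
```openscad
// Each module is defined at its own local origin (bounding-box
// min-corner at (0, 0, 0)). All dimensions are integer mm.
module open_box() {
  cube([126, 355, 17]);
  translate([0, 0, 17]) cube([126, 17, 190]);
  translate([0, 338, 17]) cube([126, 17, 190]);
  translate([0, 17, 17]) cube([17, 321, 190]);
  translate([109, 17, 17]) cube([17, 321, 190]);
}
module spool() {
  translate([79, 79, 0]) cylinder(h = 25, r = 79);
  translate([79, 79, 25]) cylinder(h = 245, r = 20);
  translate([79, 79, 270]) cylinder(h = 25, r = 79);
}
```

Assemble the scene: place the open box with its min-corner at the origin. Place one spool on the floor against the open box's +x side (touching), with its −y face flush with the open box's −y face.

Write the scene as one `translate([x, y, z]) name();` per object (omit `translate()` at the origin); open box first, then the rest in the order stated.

open_box();
translate([126, 0, 0]) spool();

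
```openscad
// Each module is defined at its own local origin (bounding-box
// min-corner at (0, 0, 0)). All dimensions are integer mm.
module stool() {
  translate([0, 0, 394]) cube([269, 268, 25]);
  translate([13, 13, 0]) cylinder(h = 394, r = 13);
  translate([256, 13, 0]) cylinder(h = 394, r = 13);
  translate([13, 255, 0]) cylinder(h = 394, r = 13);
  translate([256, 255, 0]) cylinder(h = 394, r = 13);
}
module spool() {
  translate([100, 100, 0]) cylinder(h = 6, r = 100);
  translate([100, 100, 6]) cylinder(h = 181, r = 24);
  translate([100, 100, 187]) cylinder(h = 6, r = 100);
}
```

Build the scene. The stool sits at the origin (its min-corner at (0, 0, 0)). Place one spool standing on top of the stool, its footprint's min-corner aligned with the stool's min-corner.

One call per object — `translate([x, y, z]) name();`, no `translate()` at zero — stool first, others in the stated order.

stool();
translate([0, 0, 419]) spool();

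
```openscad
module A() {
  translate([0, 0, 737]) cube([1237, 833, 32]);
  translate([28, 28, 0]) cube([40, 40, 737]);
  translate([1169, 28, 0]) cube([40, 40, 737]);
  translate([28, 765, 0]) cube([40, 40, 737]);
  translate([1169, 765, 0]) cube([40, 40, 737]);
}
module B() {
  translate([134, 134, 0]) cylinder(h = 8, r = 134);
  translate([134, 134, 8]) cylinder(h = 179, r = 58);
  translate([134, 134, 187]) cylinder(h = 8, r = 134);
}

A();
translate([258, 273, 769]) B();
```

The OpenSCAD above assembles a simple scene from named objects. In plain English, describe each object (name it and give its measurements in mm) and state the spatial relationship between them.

A is a table: top 1237 mm (x) × 833 mm (y), 32 mm thick, upper face at z = 769 mm, on four 40×40 mm square legs, each inset 28 mm from the nearest pair of top edges, running from z = 0 to the bottom of the top.

B is a spool: two coaxial disc flanges of radius 134 mm and thickness 8 mm, joined by a core cylinder of radius 58 mm and height 179 mm. The lower flange rests on z = 0 and the three cylinders share a vertical axis.

The spool is on top of the table.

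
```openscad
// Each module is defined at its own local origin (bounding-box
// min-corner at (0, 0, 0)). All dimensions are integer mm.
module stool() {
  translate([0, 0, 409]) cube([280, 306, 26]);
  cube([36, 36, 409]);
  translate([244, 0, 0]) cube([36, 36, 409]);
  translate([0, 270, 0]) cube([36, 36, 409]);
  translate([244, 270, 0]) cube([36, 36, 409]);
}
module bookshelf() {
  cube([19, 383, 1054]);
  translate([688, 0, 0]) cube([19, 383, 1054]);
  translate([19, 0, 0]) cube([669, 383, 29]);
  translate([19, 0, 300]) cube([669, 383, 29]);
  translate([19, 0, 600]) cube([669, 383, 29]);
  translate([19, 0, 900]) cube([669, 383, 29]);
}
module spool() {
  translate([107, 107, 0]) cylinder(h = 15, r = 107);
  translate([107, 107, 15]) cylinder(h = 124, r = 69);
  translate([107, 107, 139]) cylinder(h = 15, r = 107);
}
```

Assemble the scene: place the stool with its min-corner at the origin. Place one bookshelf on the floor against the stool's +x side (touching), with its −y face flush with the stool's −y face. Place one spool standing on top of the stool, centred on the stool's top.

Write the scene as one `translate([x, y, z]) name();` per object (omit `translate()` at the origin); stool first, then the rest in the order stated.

stool();
translate([280, 0, 0]) bookshelf();
translate([33, 46, 435]) spool();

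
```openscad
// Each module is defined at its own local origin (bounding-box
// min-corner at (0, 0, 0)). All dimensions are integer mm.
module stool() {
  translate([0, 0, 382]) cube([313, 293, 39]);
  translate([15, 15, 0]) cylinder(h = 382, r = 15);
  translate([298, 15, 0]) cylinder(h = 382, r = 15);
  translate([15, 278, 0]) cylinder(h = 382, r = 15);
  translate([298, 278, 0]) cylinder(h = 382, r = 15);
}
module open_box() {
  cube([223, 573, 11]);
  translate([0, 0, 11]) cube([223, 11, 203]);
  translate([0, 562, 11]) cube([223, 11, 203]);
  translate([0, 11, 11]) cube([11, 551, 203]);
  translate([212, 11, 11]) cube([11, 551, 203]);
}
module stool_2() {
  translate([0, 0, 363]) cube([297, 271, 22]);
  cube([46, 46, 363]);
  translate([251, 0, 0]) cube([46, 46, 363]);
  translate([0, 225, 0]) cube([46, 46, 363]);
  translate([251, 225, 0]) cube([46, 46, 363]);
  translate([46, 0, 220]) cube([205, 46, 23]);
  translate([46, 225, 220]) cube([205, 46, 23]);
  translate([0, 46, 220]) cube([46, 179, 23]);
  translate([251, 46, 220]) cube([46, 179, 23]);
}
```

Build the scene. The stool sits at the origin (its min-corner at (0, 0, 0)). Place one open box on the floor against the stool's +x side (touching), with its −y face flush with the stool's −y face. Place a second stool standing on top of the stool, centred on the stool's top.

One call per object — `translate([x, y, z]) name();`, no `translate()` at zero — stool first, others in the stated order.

stool();
translate([313, 0, 0]) open_box();
translate([8, 11, 421]) stool_2();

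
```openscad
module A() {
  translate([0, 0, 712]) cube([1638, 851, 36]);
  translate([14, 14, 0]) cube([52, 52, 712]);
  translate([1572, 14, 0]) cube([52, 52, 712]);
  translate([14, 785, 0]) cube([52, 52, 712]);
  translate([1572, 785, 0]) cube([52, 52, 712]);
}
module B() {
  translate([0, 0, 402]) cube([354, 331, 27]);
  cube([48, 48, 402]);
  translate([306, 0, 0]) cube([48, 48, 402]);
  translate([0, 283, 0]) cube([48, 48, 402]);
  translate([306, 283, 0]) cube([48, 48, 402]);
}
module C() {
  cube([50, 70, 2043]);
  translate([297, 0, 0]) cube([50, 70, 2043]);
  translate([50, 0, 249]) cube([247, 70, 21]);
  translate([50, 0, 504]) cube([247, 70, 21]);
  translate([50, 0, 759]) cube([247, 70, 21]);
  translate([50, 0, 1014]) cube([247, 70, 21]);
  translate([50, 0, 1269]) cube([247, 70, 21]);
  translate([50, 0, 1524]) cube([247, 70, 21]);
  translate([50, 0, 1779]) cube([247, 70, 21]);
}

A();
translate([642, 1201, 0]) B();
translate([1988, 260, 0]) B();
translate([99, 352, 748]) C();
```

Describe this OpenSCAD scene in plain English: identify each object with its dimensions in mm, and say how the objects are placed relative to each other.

A is a table: top 1638 mm (x) × 851 mm (y), 36 mm thick, upper face at z = 748 mm, on four 52×52 mm square legs, each inset 14 mm from the nearest pair of top edges, running from z = 0 to the bottom of the top.

B is a four-legged stool. The seat is a 354×331×27 mm slab whose top surface is at z = 429 mm; four square legs, each 48×48 mm in cross-section, run from the floor (z = 0) to the underside of the seat, each flush with a corner of the seat.

C is a wooden ladder with two side rails of 50×70 mm section and 2043 mm height, set 347 mm apart overall. Between them run 7 rectangular rungs (70 mm deep, 21 mm thick), front faces flush with the rails' −y face. The bottom of the first rung is 249 mm above the floor and each subsequent rung is 255 mm higher than the one below.

Two stools sit around the table at the +y, +x sides. The ladder is on top of the table.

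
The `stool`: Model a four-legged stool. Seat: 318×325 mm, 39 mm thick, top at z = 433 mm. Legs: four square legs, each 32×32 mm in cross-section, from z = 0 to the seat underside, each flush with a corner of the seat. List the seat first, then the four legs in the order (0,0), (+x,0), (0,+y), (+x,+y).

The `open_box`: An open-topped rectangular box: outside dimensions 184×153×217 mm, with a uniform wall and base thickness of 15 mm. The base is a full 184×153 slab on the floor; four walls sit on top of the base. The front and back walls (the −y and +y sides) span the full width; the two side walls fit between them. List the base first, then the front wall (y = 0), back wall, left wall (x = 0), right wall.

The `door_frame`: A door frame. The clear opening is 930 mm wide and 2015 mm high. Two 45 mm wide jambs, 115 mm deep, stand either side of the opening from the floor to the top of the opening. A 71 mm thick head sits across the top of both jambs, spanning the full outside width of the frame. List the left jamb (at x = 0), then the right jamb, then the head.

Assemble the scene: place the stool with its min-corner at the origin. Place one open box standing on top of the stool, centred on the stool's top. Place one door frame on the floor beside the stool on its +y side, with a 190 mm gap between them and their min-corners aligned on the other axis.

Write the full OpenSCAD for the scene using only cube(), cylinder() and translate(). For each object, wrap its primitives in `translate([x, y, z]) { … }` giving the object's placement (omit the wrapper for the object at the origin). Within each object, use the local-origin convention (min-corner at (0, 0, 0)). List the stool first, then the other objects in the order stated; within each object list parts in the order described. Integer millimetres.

translate([0, 0, 394]) cube([318, 325, 39]);
cube([32, 32, 394]);
translate([286, 0, 0]) cube([32, 32, 394]);
translate([0, 293, 0]) cube([32, 32, 394]);
translate([286, 293, 0]) cube([32, 32, 394]);
translate([67, 86, 433]) {
  cube([184, 153, 15]);
  translate([0, 0, 15]) cube([184, 15, 202]);
  translate([0, 138, 15]) cube([184, 15, 202]);
  translate([0, 15, 15]) cube([15, 123, 202]);
  translate([169, 15, 15]) cube([15, 123, 202]);
}
translate([0, 515, 0]) {
  cube([45, 115, 2015]);
  translate([975, 0, 0]) cube([45, 115, 2015]);
  translate([0, 0, 2015]) cube([1020, 115, 71]);
}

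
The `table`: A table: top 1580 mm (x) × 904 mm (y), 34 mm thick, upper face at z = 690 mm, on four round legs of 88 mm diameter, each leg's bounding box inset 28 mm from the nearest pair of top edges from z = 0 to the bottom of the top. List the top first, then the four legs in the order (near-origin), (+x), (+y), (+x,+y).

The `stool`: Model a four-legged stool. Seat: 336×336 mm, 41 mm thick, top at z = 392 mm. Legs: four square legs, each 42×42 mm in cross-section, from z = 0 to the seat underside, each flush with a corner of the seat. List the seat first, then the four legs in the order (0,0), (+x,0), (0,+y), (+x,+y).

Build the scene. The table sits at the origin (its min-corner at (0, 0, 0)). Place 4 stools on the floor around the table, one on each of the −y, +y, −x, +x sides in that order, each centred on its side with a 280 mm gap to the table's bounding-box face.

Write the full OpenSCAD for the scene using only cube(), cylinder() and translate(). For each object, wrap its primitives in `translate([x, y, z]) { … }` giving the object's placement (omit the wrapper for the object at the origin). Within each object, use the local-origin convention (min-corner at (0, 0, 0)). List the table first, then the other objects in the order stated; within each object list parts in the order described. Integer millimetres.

translate([0, 0, 656]) cube([1580, 904, 34]);
translate([72, 72, 0]) cylinder(h = 656, r = 44);
translate([1508, 72, 0]) cylinder(h = 656, r = 44);
translate([72, 832, 0]) cylinder(h = 656, r = 44);
translate([1508, 832, 0]) cylinder(h = 656, r = 44);
translate([622, -616, 0]) {
  translate([0, 0, 351]) cube([336, 336, 41]);
  cube([42, 42, 351]);
  translate([294, 0, 0]) cube([42, 42, 351]);
  translate([0, 294, 0]) cube([42, 42, 351]);
  translate([294, 294, 0]) cube([42, 42, 351]);
}
translate([622, 1184, 0]) {
  translate([0, 0, 351]) cube([336, 336, 41]);
  cube([42, 42, 351]);
  translate([294, 0, 0]) cube([42, 42, 351]);
  translate([0, 294, 0]) cube([42, 42, 351]);
  translate([294, 294, 0]) cube([42, 42, 351]);
}
translate([-616, 284, 0]) {
  translate([0, 0, 351]) cube([336, 336, 41]);
  cube([42, 42, 351]);
  translate([294, 0, 0]) cube([42, 42, 351]);
  translate([0, 294, 0]) cube([42, 42, 351]);
  translate([294, 294, 0]) cube([42, 42, 351]);
}
translate([1860, 284, 0]) {
  translate([0, 0, 351]) cube([336, 336, 41]);
  cube([42, 42, 351]);
  translate([294, 0, 0]) cube([42, 42, 351]);
  translate([0, 294, 0]) cube([42, 42, 351]);
  translate([294, 294, 0]) cube([42, 42, 351]);
}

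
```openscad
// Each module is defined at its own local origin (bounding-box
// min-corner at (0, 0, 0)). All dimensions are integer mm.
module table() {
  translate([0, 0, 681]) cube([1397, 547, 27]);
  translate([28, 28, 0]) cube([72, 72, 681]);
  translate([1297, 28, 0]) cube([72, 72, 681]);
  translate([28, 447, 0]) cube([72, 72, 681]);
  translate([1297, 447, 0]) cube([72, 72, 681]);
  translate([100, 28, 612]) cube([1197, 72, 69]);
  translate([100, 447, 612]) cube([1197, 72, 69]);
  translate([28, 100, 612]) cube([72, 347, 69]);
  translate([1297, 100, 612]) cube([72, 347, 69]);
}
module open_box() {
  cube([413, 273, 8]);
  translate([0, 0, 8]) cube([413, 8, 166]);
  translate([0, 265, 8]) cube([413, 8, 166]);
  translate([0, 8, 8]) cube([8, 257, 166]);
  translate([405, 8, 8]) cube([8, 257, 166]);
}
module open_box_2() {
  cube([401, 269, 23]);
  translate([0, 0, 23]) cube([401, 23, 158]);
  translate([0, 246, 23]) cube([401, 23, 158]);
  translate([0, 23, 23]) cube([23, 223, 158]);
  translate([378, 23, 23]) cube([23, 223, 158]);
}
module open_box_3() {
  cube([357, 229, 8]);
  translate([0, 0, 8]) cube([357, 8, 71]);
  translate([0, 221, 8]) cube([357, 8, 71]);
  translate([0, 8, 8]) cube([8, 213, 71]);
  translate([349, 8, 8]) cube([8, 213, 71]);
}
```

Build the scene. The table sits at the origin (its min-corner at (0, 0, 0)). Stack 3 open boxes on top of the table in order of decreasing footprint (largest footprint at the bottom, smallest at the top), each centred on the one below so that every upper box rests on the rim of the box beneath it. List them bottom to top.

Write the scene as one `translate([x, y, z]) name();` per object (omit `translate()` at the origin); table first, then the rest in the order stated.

table();
translate([492, 137, 708]) open_box();
translate([498, 139, 882]) open_box_2();
translate([520, 159, 1063]) open_box_3();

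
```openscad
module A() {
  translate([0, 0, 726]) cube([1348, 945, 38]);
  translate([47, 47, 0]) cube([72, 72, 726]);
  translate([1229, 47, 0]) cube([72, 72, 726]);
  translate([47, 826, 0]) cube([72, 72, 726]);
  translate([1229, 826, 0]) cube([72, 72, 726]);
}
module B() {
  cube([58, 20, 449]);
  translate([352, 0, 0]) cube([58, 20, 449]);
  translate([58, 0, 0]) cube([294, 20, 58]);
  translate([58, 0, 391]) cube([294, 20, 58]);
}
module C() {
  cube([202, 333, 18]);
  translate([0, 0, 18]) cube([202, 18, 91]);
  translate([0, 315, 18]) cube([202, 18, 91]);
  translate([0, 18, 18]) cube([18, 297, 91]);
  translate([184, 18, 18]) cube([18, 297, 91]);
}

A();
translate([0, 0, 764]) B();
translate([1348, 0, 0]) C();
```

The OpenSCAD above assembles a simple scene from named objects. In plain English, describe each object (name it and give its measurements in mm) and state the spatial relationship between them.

A is a rectangular dining table. The top is 1348×945×38 mm with its upper surface at z = 764 mm. It stands on four 72×72 mm square legs, each inset 47 mm from the nearest pair of top edges, running from the floor to the underside of the top.

B is a picture frame with a 294×333 mm rectangular opening (x by z) and a uniform 58 mm border on every side. Frame depth is 20 mm along y. It is built from two vertical stiles running the full outside height and two horizontal rails spanning the gap between the stiles.

C is an open storage box with external size 202×333×109 mm and wall thickness 18 mm (the base is also 18 mm thick). The base covers the whole footprint; the four walls stand on the base, with the y-facing walls full-width and the x-facing walls fitting between their inner faces.

The picture frame is on top of the table. The open box is against the table's +x side, with their −y faces flush.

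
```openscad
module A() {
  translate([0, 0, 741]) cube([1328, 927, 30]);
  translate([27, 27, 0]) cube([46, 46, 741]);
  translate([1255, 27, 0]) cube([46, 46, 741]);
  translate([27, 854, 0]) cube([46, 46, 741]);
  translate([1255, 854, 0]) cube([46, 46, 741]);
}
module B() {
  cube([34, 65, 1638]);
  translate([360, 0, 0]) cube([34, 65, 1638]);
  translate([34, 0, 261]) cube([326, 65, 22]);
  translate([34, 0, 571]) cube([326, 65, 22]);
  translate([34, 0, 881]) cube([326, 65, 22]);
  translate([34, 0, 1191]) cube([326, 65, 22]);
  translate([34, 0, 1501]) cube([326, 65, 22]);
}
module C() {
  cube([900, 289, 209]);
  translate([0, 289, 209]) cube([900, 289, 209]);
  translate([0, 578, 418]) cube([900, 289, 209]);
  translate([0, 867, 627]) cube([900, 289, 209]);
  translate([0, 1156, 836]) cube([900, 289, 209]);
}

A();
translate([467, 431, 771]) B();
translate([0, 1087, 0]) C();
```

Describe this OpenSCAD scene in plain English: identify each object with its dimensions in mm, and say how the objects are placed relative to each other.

A is a rectangular dining table. The top is 1328×927×30 mm with its upper surface at z = 771 mm. It stands on four 46×46 mm square legs, each inset 27 mm from the nearest pair of top edges, running from the floor to the underside of the top.

B is a straight ladder. Two 34×65 mm vertical rails, 1638 mm tall, stand 394 mm apart (outside-to-outside) with their front faces coplanar on the −y side. 5 rungs, each 65 mm deep and 22 mm tall, span between the inner faces of the rails, front faces flush with the rails. The lowest rung's underside is at z = 261 mm and rungs are spaced 310 mm apart (underside to underside).

C is a straight staircase of 5 solid steps. Each step is 900 mm wide (x), 289 mm deep (y, the going) and 209 mm tall (the rise). The first step rests on the floor; each subsequent step sits one going further in +y and one rise higher in +z, directly behind and above the previous step with no overlap.

The ladder is on top of the table, centred. The staircase is on the floor beside the table on its +y side.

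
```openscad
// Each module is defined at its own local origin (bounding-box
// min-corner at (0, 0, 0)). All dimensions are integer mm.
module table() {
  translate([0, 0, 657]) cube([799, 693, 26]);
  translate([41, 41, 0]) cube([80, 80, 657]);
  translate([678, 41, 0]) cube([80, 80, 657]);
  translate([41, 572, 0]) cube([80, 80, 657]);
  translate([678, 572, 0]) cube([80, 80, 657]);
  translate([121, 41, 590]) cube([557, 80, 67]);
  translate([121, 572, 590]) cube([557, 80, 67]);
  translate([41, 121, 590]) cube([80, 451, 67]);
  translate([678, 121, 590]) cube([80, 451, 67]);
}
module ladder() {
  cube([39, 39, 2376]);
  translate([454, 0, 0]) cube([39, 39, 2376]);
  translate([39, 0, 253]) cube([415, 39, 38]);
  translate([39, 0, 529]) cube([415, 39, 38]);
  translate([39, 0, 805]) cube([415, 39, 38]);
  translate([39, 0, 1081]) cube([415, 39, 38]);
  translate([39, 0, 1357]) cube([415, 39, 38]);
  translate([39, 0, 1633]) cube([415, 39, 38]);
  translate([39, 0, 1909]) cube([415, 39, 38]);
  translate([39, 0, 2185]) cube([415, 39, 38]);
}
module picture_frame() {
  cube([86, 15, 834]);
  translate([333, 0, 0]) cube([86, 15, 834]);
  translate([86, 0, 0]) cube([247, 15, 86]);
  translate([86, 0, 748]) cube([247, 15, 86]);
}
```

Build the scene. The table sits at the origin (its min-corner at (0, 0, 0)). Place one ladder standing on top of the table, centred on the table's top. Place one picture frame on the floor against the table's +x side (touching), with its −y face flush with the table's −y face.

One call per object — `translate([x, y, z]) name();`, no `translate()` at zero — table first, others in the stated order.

table();
translate([153, 327, 683]) ladder();
translate([799, 0, 0]) picture_frame();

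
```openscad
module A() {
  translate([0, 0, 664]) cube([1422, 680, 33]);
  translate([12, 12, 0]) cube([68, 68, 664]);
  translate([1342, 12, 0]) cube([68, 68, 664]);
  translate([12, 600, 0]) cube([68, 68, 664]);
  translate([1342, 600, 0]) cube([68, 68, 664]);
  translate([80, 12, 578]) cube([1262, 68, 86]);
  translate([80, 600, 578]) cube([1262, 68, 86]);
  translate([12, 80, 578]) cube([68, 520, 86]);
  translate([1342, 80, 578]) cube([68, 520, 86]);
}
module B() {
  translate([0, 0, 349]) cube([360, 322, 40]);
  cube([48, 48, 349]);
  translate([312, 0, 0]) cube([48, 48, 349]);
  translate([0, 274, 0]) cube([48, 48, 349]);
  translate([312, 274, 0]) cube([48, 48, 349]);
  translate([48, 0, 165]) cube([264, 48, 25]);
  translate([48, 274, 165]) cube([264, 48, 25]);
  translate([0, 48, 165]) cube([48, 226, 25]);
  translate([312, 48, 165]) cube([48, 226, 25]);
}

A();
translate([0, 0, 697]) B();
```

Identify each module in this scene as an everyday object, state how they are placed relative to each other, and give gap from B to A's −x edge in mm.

The stool's min-x is at 0; the table's min-x is 0; gap = 0 mm.

A is a table. B is a stool. The stool is on top of the table. The gap from the stool to the table's −x edge is 0 mm.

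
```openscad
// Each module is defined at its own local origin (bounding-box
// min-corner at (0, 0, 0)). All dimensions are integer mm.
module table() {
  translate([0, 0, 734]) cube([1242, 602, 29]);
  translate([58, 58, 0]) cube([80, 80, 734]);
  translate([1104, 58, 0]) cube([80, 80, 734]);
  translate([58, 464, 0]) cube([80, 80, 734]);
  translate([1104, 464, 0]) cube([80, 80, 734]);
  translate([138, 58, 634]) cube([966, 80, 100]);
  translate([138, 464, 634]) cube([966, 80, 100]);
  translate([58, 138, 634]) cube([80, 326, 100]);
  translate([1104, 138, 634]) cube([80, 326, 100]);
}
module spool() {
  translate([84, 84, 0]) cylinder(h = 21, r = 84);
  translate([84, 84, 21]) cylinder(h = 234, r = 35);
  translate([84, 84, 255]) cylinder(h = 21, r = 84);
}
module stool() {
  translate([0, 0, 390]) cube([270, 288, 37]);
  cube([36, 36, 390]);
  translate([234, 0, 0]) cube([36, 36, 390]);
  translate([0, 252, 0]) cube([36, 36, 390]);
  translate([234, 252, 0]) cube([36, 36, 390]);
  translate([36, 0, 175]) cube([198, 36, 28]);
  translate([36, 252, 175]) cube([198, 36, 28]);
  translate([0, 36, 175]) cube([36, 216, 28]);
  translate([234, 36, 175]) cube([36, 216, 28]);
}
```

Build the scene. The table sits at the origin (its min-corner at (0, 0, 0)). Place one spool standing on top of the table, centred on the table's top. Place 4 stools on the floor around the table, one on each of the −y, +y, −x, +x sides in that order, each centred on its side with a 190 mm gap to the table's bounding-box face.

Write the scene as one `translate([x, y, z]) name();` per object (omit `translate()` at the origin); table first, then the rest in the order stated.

table();
translate([537, 217, 763]) spool();
translate([486, -478, 0]) stool();
translate([486, 792, 0]) stool();
translate([-460, 157, 0]) stool();
translate([1432, 157, 0]) stool();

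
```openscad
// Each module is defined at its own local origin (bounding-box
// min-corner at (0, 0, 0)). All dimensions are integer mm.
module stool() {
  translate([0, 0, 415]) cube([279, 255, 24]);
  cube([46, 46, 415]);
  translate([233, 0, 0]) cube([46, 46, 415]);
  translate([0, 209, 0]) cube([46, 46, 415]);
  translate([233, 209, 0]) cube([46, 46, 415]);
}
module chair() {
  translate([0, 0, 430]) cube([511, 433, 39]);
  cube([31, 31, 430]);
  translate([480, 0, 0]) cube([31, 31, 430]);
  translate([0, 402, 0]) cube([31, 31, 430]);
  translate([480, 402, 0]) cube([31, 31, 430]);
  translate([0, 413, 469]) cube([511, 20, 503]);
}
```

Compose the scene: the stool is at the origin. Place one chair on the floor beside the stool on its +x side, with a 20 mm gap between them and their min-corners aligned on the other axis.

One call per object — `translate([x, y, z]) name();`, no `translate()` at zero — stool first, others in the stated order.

stool();
translate([299, 0, 0]) chair();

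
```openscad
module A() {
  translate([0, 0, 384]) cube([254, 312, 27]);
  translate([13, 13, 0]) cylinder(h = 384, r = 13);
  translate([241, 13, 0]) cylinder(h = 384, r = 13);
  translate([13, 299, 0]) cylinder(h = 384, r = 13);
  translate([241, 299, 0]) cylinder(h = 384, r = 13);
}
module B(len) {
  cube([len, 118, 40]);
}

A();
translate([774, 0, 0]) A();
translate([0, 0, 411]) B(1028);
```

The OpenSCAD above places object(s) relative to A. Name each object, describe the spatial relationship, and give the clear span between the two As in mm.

A is a stool. B is a beam. A beam spans the tops of two stools. The clear span between the two stools is 520 mm.

Second stool starts at x = 774; first ends at x = 254; clear span = 774 − 254 = 520 mm.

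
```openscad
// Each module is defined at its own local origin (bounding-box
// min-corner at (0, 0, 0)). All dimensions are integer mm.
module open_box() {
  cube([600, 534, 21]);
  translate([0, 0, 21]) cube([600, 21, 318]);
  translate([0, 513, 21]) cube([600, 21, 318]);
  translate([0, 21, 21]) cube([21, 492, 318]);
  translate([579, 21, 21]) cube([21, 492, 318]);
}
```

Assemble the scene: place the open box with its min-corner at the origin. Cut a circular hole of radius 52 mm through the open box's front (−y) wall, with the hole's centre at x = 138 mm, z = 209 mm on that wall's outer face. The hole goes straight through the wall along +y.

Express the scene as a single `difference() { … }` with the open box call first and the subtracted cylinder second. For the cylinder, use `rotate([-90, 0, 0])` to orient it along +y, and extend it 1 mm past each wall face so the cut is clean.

difference() {
  open_box();
  translate([138, -1, 209]) rotate([-90, 0, 0]) cylinder(h = 23, r = 52);
}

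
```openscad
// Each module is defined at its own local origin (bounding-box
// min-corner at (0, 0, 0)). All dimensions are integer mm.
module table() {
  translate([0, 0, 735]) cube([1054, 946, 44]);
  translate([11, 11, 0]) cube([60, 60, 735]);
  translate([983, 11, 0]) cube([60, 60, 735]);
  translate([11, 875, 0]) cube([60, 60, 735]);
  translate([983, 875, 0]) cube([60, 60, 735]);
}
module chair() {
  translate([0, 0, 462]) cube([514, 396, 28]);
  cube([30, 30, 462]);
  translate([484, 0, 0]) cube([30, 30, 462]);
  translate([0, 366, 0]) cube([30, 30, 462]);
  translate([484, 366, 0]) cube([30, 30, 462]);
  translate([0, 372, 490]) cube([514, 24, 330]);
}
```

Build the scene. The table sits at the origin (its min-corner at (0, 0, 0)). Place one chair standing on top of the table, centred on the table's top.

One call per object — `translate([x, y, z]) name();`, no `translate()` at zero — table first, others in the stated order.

table();
translate([270, 275, 779]) chair();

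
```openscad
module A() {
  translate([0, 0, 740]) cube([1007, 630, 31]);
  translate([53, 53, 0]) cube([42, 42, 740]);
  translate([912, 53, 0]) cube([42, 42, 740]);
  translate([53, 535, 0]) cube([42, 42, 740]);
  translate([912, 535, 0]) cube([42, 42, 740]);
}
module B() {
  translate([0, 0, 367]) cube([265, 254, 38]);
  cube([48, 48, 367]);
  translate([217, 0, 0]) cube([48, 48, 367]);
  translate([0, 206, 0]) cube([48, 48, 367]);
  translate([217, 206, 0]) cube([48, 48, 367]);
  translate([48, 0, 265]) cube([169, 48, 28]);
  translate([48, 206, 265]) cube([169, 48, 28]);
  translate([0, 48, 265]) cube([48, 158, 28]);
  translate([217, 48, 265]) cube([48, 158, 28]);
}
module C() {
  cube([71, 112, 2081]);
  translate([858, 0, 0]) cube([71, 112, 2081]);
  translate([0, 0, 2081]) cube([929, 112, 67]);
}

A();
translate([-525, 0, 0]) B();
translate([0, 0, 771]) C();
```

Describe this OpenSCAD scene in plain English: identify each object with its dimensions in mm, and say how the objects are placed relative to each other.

A is a table: top 1007 mm (x) × 630 mm (y), 31 mm thick, upper face at z = 771 mm, on four 42×42 mm square legs, each inset 53 mm from the nearest pair of top edges, running from z = 0 to the bottom of the top.

B is a simple wooden stool: a rectangular seat 265 mm (x) by 254 mm (y), 38 mm thick, top face at z = 405 mm, on four square legs, each 48×48 mm in cross-section. The legs rest on z = 0, each flush with a corner of the seat. Four stretchers, 48 mm wide and 28 mm tall, connect adjacent legs with their undersides at z = 265 mm, each running between the inner faces of the legs it joins and aligned with the legs' outer faces on the other axis.

C is a rectangular door frame: two vertical jambs of 71×112 mm section, 2081 mm tall, with a clear opening 787 mm wide between their inner faces. A header 67 mm tall and 112 mm deep lies on top of the jambs and spans the full outside width.

The stool is on the floor beside the table on its −x side. The door frame is on top of the table.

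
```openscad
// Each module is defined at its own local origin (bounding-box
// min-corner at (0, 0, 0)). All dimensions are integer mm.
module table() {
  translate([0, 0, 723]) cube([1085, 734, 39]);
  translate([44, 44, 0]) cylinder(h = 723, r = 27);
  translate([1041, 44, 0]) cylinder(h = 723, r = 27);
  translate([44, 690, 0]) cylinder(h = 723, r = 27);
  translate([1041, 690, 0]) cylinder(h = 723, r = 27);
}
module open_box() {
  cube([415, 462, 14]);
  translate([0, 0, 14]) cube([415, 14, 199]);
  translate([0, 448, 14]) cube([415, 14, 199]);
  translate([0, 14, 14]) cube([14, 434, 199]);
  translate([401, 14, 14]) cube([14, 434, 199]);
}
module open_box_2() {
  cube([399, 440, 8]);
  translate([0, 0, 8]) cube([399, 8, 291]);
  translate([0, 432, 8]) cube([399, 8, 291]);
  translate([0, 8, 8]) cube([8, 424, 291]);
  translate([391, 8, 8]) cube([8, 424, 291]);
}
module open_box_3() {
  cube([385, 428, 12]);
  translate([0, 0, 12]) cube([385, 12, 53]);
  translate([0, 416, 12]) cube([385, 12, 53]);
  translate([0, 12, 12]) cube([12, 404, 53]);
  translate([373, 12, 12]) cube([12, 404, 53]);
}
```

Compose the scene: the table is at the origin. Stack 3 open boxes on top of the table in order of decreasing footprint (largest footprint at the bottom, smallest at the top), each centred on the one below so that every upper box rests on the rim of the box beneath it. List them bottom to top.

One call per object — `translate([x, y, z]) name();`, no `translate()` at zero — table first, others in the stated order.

table();
translate([335, 136, 762]) open_box();
translate([343, 147, 975]) open_box_2();
translate([350, 153, 1274]) open_box_3();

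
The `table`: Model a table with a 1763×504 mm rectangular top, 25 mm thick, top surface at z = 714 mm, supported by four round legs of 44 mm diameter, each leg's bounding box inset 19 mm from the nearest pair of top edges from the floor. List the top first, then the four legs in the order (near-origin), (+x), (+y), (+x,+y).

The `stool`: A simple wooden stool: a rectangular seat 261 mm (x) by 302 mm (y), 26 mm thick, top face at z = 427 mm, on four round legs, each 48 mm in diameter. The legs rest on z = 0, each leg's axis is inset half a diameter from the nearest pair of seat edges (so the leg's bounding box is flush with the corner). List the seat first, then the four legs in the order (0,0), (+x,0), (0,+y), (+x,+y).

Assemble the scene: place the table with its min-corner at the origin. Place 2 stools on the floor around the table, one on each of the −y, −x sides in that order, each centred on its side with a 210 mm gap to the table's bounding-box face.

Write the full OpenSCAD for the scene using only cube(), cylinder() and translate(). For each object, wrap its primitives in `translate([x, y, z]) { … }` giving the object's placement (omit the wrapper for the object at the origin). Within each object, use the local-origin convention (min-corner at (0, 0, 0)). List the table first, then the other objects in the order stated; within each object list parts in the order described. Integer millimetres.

translate([0, 0, 689]) cube([1763, 504, 25]);
translate([41, 41, 0]) cylinder(h = 689, r = 22);
translate([1722, 41, 0]) cylinder(h = 689, r = 22);
translate([41, 463, 0]) cylinder(h = 689, r = 22);
translate([1722, 463, 0]) cylinder(h = 689, r = 22);
translate([751, -512, 0]) {
  translate([0, 0, 401]) cube([261, 302, 26]);
  translate([24, 24, 0]) cylinder(h = 401, r = 24);
  translate([237, 24, 0]) cylinder(h = 401, r = 24);
  translate([24, 278, 0]) cylinder(h = 401, r = 24);
  translate([237, 278, 0]) cylinder(h = 401, r = 24);
}
translate([-471, 101, 0]) {
  translate([0, 0, 401]) cube([261, 302, 26]);
  translate([24, 24, 0]) cylinder(h = 401, r = 24);
  translate([237, 24, 0]) cylinder(h = 401, r = 24);
  translate([24, 278, 0]) cylinder(h = 401, r = 24);
  translate([237, 278, 0]) cylinder(h = 401, r = 24);
}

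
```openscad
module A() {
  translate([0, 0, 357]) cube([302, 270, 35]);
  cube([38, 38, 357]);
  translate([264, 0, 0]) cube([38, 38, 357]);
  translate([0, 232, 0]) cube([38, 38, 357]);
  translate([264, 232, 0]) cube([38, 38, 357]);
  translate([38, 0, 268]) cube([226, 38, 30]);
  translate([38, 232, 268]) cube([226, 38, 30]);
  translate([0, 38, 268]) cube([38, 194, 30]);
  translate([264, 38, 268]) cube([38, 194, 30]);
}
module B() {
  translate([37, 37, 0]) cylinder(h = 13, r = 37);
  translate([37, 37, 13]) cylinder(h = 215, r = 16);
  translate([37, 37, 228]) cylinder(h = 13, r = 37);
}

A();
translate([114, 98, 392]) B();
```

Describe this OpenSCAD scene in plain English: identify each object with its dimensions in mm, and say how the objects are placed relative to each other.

A is a four-legged stool. The seat is 302×270 mm, 35 mm thick, top at z = 392 mm. It stands on four square legs, each 38×38 mm in cross-section, from z = 0 to the seat underside, each flush with a corner of the seat. Four stretchers, 38 mm wide and 30 mm tall, connect adjacent legs with their undersides at z = 268 mm, each running between the inner faces of the legs it joins and aligned with the legs' outer faces on the other axis.

B is a spool: two coaxial disc flanges of radius 37 mm and thickness 13 mm, joined by a core cylinder of radius 16 mm and height 215 mm. The lower flange rests on z = 0 and the three cylinders share a vertical axis.

The spool is on top of the stool, centred.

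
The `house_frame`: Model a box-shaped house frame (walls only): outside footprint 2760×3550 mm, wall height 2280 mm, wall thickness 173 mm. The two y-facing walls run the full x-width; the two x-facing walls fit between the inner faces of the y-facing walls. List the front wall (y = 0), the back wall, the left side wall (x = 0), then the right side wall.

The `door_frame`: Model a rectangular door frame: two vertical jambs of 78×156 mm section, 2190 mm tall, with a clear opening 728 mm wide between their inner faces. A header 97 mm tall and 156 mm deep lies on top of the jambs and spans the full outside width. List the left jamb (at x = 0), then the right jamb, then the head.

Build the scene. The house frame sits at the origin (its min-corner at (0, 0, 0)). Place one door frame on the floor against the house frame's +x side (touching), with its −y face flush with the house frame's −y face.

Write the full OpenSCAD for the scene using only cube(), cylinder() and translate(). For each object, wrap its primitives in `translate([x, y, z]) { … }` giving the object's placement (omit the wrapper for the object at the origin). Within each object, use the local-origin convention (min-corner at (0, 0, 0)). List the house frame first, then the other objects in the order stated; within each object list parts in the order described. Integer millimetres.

cube([2760, 173, 2280]);
translate([0, 3377, 0]) cube([2760, 173, 2280]);
translate([0, 173, 0]) cube([173, 3204, 2280]);
translate([2587, 173, 0]) cube([173, 3204, 2280]);
translate([2760, 0, 0]) {
  cube([78, 156, 2190]);
  translate([806, 0, 0]) cube([78, 156, 2190]);
  translate([0, 0, 2190]) cube([884, 156, 97]);
}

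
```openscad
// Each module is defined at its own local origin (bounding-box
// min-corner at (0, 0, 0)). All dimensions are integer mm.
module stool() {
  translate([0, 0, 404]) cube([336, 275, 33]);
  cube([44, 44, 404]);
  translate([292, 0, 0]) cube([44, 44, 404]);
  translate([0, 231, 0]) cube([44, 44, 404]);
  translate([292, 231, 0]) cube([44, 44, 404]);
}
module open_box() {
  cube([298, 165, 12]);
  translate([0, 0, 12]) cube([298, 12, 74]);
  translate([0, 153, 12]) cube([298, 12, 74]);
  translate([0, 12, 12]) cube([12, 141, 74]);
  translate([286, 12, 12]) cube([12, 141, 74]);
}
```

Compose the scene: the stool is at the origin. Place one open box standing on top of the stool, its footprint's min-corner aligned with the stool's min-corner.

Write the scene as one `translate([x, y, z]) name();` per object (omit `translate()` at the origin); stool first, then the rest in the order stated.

stool();
translate([0, 0, 437]) open_box();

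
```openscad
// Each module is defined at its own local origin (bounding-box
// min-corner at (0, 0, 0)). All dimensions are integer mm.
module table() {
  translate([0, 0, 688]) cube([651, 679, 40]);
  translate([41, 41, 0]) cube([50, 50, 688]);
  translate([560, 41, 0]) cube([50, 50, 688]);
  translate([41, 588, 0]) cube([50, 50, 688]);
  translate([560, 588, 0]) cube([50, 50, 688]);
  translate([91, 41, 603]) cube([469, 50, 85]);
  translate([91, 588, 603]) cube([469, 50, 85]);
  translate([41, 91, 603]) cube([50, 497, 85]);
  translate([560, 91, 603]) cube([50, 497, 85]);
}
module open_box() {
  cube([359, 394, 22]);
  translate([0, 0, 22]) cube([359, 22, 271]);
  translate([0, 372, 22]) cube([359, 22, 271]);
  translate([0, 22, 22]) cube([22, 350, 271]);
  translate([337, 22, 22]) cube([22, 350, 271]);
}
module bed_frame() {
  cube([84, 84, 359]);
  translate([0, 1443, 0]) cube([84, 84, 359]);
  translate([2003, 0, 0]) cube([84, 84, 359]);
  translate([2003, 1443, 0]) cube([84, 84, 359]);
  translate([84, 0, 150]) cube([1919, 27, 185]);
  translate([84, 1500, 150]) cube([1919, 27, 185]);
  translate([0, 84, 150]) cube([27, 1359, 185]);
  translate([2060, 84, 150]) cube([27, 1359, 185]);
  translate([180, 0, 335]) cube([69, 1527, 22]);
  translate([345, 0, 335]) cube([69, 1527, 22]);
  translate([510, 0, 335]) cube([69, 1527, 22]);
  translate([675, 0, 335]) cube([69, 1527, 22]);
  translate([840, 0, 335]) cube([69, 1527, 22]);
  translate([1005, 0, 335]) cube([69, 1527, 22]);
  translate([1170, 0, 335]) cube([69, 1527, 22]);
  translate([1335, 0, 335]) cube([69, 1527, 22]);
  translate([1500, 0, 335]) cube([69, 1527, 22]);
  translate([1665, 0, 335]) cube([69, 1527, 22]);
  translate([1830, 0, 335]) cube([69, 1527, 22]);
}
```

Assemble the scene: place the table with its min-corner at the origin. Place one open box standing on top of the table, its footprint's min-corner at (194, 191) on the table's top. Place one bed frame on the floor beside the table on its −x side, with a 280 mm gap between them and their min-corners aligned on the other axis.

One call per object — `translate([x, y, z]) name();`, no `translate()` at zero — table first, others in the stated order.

table();
translate([194, 191, 728]) open_box();
translate([-2367, 0, 0]) bed_frame();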